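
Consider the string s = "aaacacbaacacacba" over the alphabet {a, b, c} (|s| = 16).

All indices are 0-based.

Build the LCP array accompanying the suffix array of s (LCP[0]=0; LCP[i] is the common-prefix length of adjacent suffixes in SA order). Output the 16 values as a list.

rank→(start, suffix):
  0 → (15, 'a')
  1 → (0, 'aaacacbaacacacba')
  2 → (7, 'aacacacba')
  3 → (1, 'aacacbaacacacba')
  4 → (8, 'acacacba')
  5 → (10, 'acacba')
  6 → (2, 'acacbaacacacba')
  7 → (12, 'acba')
  8 → (4, 'acbaacacacba')
  9 → (14, 'ba')
  10 → (6, 'baacacacba')
  11 → (9, 'cacacba')
  12 → (11, 'cacba')
  13 → (3, 'cacbaacacacba')
  14 → (13, 'cba')
  15 → (5, 'cbaacacacba')

SA = [15, 0, 7, 1, 8, 10, 2, 12, 4, 14, 6, 9, 11, 3, 13, 5]
[i] adj suffixes → lcp
  [1] 15/0 → 1 ('a')
  [2] 0/7 → 2 ('aa')
  [3] 7/1 → 5 ('aacac')
  [4] 1/8 → 1 ('a')
  [5] 8/10 → 4 ('acac')
  [6] 10/2 → 6 ('acacba')
  [7] 2/12 → 2 ('ac')
  [8] 12/4 → 4 ('acba')
  [9] 4/14 → 0 ('')
  [10] 14/6 → 2 ('ba')
  [11] 6/9 → 0 ('')
  [12] 9/11 → 3 ('cac')
  [13] 11/3 → 5 ('cacba')
  [14] 3/13 → 1 ('c')
  [15] 13/5 → 3 ('cba')

[0, 1, 2, 5, 1, 4, 6, 2, 4, 0, 2, 0, 3, 5, 1, 3]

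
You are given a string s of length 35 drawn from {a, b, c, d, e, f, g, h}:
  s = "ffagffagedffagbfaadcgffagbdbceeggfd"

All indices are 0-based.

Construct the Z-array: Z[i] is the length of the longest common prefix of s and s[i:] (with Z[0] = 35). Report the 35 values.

[35, 1, 0, 0, 4, 1, 0, 0, 0, 0, 4, 1, 0, 0, 0, 1, 0, 0, 0, 0, 0, 4, 1, 0, 0, 0, 0, 0, 0, 0, 0, 0, 0, 1, 0]

Z[0]=35
i=1: fresh scan; Z[1]=1 grow→box=[1,2)
i=2: fresh scan; Z[2]=0
i=3: fresh scan; Z[3]=0
i=4: fresh scan; Z[4]=4 grow→box=[4,8)
i=5: min(r-i=3, Z[1]=1)=1; Z[5]=1
i=6: min(r-i=2, Z[2]=0)=0; Z[6]=0
i=7: min(r-i=1, Z[3]=0)=0; Z[7]=0
i=8: fresh scan; Z[8]=0
i=9: fresh scan; Z[9]=0
i=10: fresh scan; Z[10]=4 grow→box=[10,14)
i=11: min(r-i=3, Z[1]=1)=1; Z[11]=1
i=12: min(r-i=2, Z[2]=0)=0; Z[12]=0
i=13: min(r-i=1, Z[3]=0)=0; Z[13]=0
i=14: fresh scan; Z[14]=0
i=15: fresh scan; Z[15]=1 grow→box=[15,16)
i=16: fresh scan; Z[16]=0
i=17: fresh scan; Z[17]=0
i=18: fresh scan; Z[18]=0
i=19: fresh scan; Z[19]=0
i=20: fresh scan; Z[20]=0
i=21: fresh scan; Z[21]=4 grow→box=[21,25)
i=22: min(r-i=3, Z[1]=1)=1; Z[22]=1
i=23: min(r-i=2, Z[2]=0)=0; Z[23]=0
i=24: min(r-i=1, Z[3]=0)=0; Z[24]=0
i=25: fresh scan; Z[25]=0
i=26: fresh scan; Z[26]=0
i=27: fresh scan; Z[27]=0
i=28: fresh scan; Z[28]=0
i=29: fresh scan; Z[29]=0
i=30: fresh scan; Z[30]=0
i=31: fresh scan; Z[31]=0
i=32: fresh scan; Z[32]=0
i=33: fresh scan; Z[33]=1 grow→box=[33,34)
i=34: fresh scan; Z[34]=0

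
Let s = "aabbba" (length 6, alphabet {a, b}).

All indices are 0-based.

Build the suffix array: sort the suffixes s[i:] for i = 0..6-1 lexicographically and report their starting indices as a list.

[5, 0, 1, 4, 3, 2]

rank→(start, suffix):
  0 → (5, 'a')
  1 → (0, 'aabbba')
  2 → (1, 'abbba')
  3 → (4, 'ba')
  4 → (3, 'bba')
  5 → (2, 'bbba')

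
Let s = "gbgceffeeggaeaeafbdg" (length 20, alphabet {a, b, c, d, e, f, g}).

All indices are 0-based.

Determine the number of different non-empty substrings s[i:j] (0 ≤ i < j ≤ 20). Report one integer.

rank | idx | suffix
   0 |  11 | aeaeafbdg
   1 |  13 | aeafbdg
   2 |  15 | afbdg
   3 |  17 | bdg
   4 |   1 | bgceffeeggaeaeafbdg
   5 |   3 | ceffeeggaeaeafbdg
   6 |  18 | dg
   7 |  12 | eaeafbdg
   8 |  14 | eafbdg
   9 |   7 | eeggaeaeafbdg
  10 |   4 | effeeggaeaeafbdg
  11 |   8 | eggaeaeafbdg
  12 |  16 | fbdg
  13 |   6 | feeggaeaeafbdg
  14 |   5 | ffeeggaeaeafbdg
  15 |  19 | g
  16 |  10 | gaeaeafbdg
  17 |   0 | gbgceffeeggaeaeafbdg
  18 |   2 | gceffeeggaeaeafbdg
  19 |   9 | ggaeaeafbdg

SA = [11, 13, 15, 17, 1, 3, 18, 12, 14, 7, 4, 8, 16, 6, 5, 19, 10, 0, 2, 9]
[i] adj suffixes → lcp
  [1] 11/13 → 3 ('aea')
  [2] 13/15 → 1 ('a')
  [3] 15/17 → 0 ('')
  [4] 17/1 → 1 ('b')
  [5] 1/3 → 0 ('')
  [6] 3/18 → 0 ('')
  [7] 18/12 → 0 ('')
  [8] 12/14 → 2 ('ea')
  [9] 14/7 → 1 ('e')
  [10] 7/4 → 1 ('e')
  [11] 4/8 → 1 ('e')
  [12] 8/16 → 0 ('')
  [13] 16/6 → 1 ('f')
  [14] 6/5 → 1 ('f')
  [15] 5/19 → 0 ('')
  [16] 19/10 → 1 ('g')
  [17] 10/0 → 1 ('g')
  [18] 0/2 → 1 ('g')
  [19] 2/9 → 1 ('g')

n(n+1)/2 = 20·21/2 = 210
Σ LCP = 0 + 3 + 1 + 0 + 1 + 0 + 0 + 0 + 2 + 1 + 1 + 1 + 0 + 1 + 1 + 0 + 1 + 1 + 1 + 1 = 16
distinct = 210 − 16 = 194

194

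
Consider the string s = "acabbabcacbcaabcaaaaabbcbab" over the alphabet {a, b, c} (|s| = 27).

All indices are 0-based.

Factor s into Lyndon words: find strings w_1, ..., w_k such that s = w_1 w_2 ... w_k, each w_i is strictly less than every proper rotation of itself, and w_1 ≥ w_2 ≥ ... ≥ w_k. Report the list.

["ac", "abbabcacbc", "aabc", "aaaaabbcbab"]

emit factor 1: 'ac' (i=0, period=2)
emit factor 2: 'abbabcacbc' (i=2, period=10)
emit factor 3: 'aabc' (i=12, period=4)
emit factor 4: 'aaaaabbcbab' (i=16, period=11)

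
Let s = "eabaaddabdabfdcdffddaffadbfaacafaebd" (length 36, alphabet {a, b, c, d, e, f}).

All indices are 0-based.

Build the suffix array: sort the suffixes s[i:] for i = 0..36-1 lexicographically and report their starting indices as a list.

[27, 3, 1, 7, 10, 28, 23, 4, 32, 30, 20, 2, 34, 8, 25, 11, 29, 14, 35, 6, 9, 19, 24, 13, 5, 18, 15, 0, 33, 26, 22, 31, 12, 17, 21, 16]

rank→(start, suffix):
  0 → (27, 'aacafaebd')
  1 → (3, 'aaddabdabfdcdffddaffadbfaacafaebd')
  2 → (1, 'abaaddabdabfdcdffddaffadbfaacafaebd')
  3 → (7, 'abdabfdcdffddaffadbfaacafaebd')
  4 → (10, 'abfdcdffddaffadbfaacafaebd')
  5 → (28, 'acafaebd')
  6 → (23, 'adbfaacafaebd')
  7 → (4, 'addabdabfdcdffddaffadbfaacafaebd')
  8 → (32, 'aebd')
  9 → (30, 'afaebd')
  10 → (20, 'affadbfaacafaebd')
  11 → (2, 'baaddabdabfdcdffddaffadbfaacafaebd')
  12 → (34, 'bd')
  13 → (8, 'bdabfdcdffddaffadbfaacafaebd')
  14 → (25, 'bfaacafaebd')
  15 → (11, 'bfdcdffddaffadbfaacafaebd')
  16 → (29, 'cafaebd')
  17 → (14, 'cdffddaffadbfaacafaebd')
  18 → (35, 'd')
  19 → (6, 'dabdabfdcdffddaffadbfaacafaebd')
  20 → (9, 'dabfdcdffddaffadbfaacafaebd')
  21 → (19, 'daffadbfaacafaebd')
  22 → (24, 'dbfaacafaebd')
  23 → (13, 'dcdffddaffadbfaacafaebd')
  24 → (5, 'ddabdabfdcdffddaffadbfaacafaebd')
  25 → (18, 'ddaffadbfaacafaebd')
  26 → (15, 'dffddaffadbfaacafaebd')
  27 → (0, 'eabaaddabdabfdcdffddaffadbfaacafaebd')
  28 → (33, 'ebd')
  29 → (26, 'faacafaebd')
  30 → (22, 'fadbfaacafaebd')
  31 → (31, 'faebd')
  32 → (12, 'fdcdffddaffadbfaacafaebd')
  33 → (17, 'fddaffadbfaacafaebd')
  34 → (21, 'ffadbfaacafaebd')
  35 → (16, 'ffddaffadbfaacafaebd')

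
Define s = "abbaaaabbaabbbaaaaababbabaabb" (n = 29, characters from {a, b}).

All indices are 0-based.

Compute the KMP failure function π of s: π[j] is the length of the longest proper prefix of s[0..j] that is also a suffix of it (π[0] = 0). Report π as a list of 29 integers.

[0, 0, 0, 1, 1, 1, 1, 2, 3, 4, 5, 2, 3, 0, 1, 1, 1, 1, 1, 2, 1, 2, 3, 4, 2, 1, 1, 2, 3]

π[0] = 0
j=1 s[j]='b': π[1]=0 (border '')
j=2 s[j]='b': π[2]=0 (border '')
j=3 s[j]='a': π[3]=1 (border 'a')
j=4 s[j]='a': k: 1→0; π[4]=1 (border 'a')
j=5 s[j]='a': k: 1→0; π[5]=1 (border 'a')
j=6 s[j]='a': k: 1→0; π[6]=1 (border 'a')
j=7 s[j]='b': π[7]=2 (border 'ab')
j=8 s[j]='b': π[8]=3 (border 'abb')
j=9 s[j]='a': π[9]=4 (border 'abba')
j=10 s[j]='a': π[10]=5 (border 'abbaa')
j=11 s[j]='b': k: 5→1; π[11]=2 (border 'ab')
j=12 s[j]='b': π[12]=3 (border 'abb')
j=13 s[j]='b': k: 3→0; π[13]=0 (border '')
j=14 s[j]='a': π[14]=1 (border 'a')
j=15 s[j]='a': k: 1→0; π[15]=1 (border 'a')
j=16 s[j]='a': k: 1→0; π[16]=1 (border 'a')
j=17 s[j]='a': k: 1→0; π[17]=1 (border 'a')
j=18 s[j]='a': k: 1→0; π[18]=1 (border 'a')
j=19 s[j]='b': π[19]=2 (border 'ab')
j=20 s[j]='a': k: 2→0; π[20]=1 (border 'a')
j=21 s[j]='b': π[21]=2 (border 'ab')
j=22 s[j]='b': π[22]=3 (border 'abb')
j=23 s[j]='a': π[23]=4 (border 'abba')
j=24 s[j]='b': k: 4→1; π[24]=2 (border 'ab')
j=25 s[j]='a': k: 2→0; π[25]=1 (border 'a')
j=26 s[j]='a': k: 1→0; π[26]=1 (border 'a')
j=27 s[j]='b': π[27]=2 (border 'ab')
j=28 s[j]='b': π[28]=3 (border 'abb')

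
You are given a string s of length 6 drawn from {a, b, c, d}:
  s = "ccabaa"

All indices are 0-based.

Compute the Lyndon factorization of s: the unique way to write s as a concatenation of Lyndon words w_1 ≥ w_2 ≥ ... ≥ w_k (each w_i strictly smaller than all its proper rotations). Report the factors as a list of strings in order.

emit factor 1: 'c' (i=0, period=1)
emit factor 2: 'c' (i=1, period=1)
emit factor 3: 'ab' (i=2, period=2)
emit factor 4: 'a' (i=4, period=1)
emit factor 5: 'a' (i=5, period=1)

["c", "c", "ab", "a", "a"]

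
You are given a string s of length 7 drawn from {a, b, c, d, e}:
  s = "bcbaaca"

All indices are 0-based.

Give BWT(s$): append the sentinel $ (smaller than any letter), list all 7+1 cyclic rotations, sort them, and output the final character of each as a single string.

rank  rotation  last
    0  $bcbaaca  a
    1  a$bcbaac  c
    2  aaca$bcb  b
    3  aca$bcba  a
    4  baaca$bc  c
    5  bcbaaca$  $
    6  ca$bcbaa  a
    7  cbaaca$b  b

acbac$ab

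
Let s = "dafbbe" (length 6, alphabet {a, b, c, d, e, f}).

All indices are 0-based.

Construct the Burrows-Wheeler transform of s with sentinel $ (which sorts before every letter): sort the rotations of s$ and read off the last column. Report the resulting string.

rank  rotation last
    0  $dafbbe  e
    1  afbbe$d  d
    2  bbe$daf  f
    3  be$dafb  b
    4  dafbbe$  $
    5  e$dafbb  b
    6  fbbe$da  a

edfb$ba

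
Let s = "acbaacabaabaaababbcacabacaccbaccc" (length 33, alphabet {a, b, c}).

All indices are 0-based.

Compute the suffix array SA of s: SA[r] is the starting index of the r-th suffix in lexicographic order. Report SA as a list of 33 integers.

[11, 8, 12, 3, 9, 6, 13, 21, 15, 4, 19, 23, 0, 25, 29, 10, 7, 2, 14, 22, 28, 16, 17, 32, 5, 20, 18, 24, 1, 27, 31, 26, 30]

rank | idx | suffix
   0 |  11 | aaababbcacabacaccbaccc
   1 |   8 | aabaaababbcacabacaccbaccc
   2 |  12 | aababbcacabacaccbaccc
   3 |   3 | aacabaabaaababbcacabacaccbaccc
   4 |   9 | abaaababbcacabacaccbaccc
   5 |   6 | abaabaaababbcacabacaccbaccc
   6 |  13 | ababbcacabacaccbaccc
   7 |  21 | abacaccbaccc
   8 |  15 | abbcacabacaccbaccc
   9 |   4 | acabaabaaababbcacabacaccbaccc
  10 |  19 | acabacaccbaccc
  11 |  23 | acaccbaccc
  12 |   0 | acbaacabaabaaababbcacabacaccbaccc
  13 |  25 | accbaccc
  14 |  29 | accc
  15 |  10 | baaababbcacabacaccbaccc
  16 |   7 | baabaaababbcacabacaccbaccc
  17 |   2 | baacabaabaaababbcacabacaccbaccc
  18 |  14 | babbcacabacaccbaccc
  19 |  22 | bacaccbaccc
  20 |  28 | baccc
  21 |  16 | bbcacabacaccbaccc
  22 |  17 | bcacabacaccbaccc
  23 |  32 | c
  24 |   5 | cabaabaaababbcacabacaccbaccc
  25 |  20 | cabacaccbaccc
  26 |  18 | cacabacaccbaccc
  27 |  24 | caccbaccc
  28 |   1 | cbaacabaabaaababbcacabacaccbaccc
  29 |  27 | cbaccc
  30 |  31 | cc
  31 |  26 | ccbaccc
  32 |  30 | ccc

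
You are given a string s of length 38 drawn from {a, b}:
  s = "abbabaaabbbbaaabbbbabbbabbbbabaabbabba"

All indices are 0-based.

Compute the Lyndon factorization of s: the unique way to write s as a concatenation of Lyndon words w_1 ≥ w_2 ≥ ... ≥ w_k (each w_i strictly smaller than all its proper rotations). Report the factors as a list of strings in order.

emit factor 1: 'abb' (i=0, period=3)
emit factor 2: 'ab' (i=3, period=2)
emit factor 3: 'aaabbbbaaabbbbabbbabbbbabaabbabb' (i=5, period=32)
emit factor 4: 'a' (i=37, period=1)

["abb", "ab", "aaabbbbaaabbbbabbbabbbbabaabbabb", "a"]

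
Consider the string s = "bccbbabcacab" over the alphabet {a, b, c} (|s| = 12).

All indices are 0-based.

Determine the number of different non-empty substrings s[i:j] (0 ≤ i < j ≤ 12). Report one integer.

66

rank→(start, suffix):
  0 → (10, 'ab')
  1 → (5, 'abcacab')
  2 → (8, 'acab')
  3 → (11, 'b')
  4 → (4, 'babcacab')
  5 → (3, 'bbabcacab')
  6 → (6, 'bcacab')
  7 → (0, 'bccbbabcacab')
  8 → (9, 'cab')
  9 → (7, 'cacab')
  10 → (2, 'cbbabcacab')
  11 → (1, 'ccbbabcacab')

SA = [10, 5, 8, 11, 4, 3, 6, 0, 9, 7, 2, 1]
i: (SA[i-1],SA[i]) lcp shared
  1: (10,5) 2 'ab'
  2: (5,8) 1 'a'
  3: (8,11) 0 ''
  4: (11,4) 1 'b'
  5: (4,3) 1 'b'
  6: (3,6) 1 'b'
  7: (6,0) 2 'bc'
  8: (0,9) 0 ''
  9: (9,7) 2 'ca'
  10: (7,2) 1 'c'
  11: (2,1) 1 'c'

n(n+1)/2 = 12·13/2 = 78
Σ LCP = 0 + 2 + 1 + 0 + 1 + 1 + 1 + 2 + 0 + 2 + 1 + 1 = 12
distinct = 78 − 12 = 66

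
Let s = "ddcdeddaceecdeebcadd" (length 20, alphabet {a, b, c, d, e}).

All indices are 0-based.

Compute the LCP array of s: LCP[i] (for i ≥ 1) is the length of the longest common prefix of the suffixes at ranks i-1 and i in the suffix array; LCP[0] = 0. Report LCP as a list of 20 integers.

[0, 1, 0, 0, 1, 3, 1, 0, 1, 1, 1, 2, 2, 1, 2, 0, 1, 1, 1, 2]

rank→(start, suffix):
  0 → (7, 'aceecdeebcadd')
  1 → (17, 'add')
  2 → (15, 'bcadd')
  3 → (16, 'cadd')
  4 → (2, 'cdeddaceecdeebcadd')
  5 → (11, 'cdeebcadd')
  6 → (8, 'ceecdeebcadd')
  7 → (19, 'd')
  8 → (6, 'daceecdeebcadd')
  9 → (1, 'dcdeddaceecdeebcadd')
  10 → (18, 'dd')
  11 → (5, 'ddaceecdeebcadd')
  12 → (0, 'ddcdeddaceecdeebcadd')
  13 → (3, 'deddaceecdeebcadd')
  14 → (12, 'deebcadd')
  15 → (14, 'ebcadd')
  16 → (10, 'ecdeebcadd')
  17 → (4, 'eddaceecdeebcadd')
  18 → (13, 'eebcadd')
  19 → (9, 'eecdeebcadd')

SA = [7, 17, 15, 16, 2, 11, 8, 19, 6, 1, 18, 5, 0, 3, 12, 14, 10, 4, 13, 9]
rank  pair      lcp
   1  s[7:],s[17:]  1  'a'
   2  s[17:],s[15:]  0  ''
   3  s[15:],s[16:]  0  ''
   4  s[16:],s[2:]  1  'c'
   5  s[2:],s[11:]  3  'cde'
   6  s[11:],s[8:]  1  'c'
   7  s[8:],s[19:]  0  ''
   8  s[19:],s[6:]  1  'd'
   9  s[6:],s[1:]  1  'd'
  10  s[1:],s[18:]  1  'd'
  11  s[18:],s[5:]  2  'dd'
  12  s[5:],s[0:]  2  'dd'
  13  s[0:],s[3:]  1  'd'
  14  s[3:],s[12:]  2  'de'
  15  s[12:],s[14:]  0  ''
  16  s[14:],s[10:]  1  'e'
  17  s[10:],s[4:]  1  'e'
  18  s[4:],s[13:]  1  'e'
  19  s[13:],s[9:]  2  'ee'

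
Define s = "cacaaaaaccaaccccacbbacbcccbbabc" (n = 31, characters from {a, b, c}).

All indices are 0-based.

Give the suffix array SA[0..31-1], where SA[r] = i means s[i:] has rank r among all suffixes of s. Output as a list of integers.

sorted suffixes:
  #0 SA[0]=3  'aaaaaccaaccccacbbacbcccbbabc'
  #1 SA[1]=4  'aaaaccaaccccacbbacbcccbbabc'
  #2 SA[2]=5  'aaaccaaccccacbbacbcccbbabc'
  #3 SA[3]=6  'aaccaaccccacbbacbcccbbabc'
  #4 SA[4]=10  'aaccccacbbacbcccbbabc'
  #5 SA[5]=28  'abc'
  #6 SA[6]=1  'acaaaaaccaaccccacbbacbcccbbabc'
  #7 SA[7]=16  'acbbacbcccbbabc'
  #8 SA[8]=20  'acbcccbbabc'
  #9 SA[9]=7  'accaaccccacbbacbcccbbabc'
  #10 SA[10]=11  'accccacbbacbcccbbabc'
  #11 SA[11]=27  'babc'
  #12 SA[12]=19  'bacbcccbbabc'
  #13 SA[13]=26  'bbabc'
  #14 SA[14]=18  'bbacbcccbbabc'
  #15 SA[15]=29  'bc'
  #16 SA[16]=22  'bcccbbabc'
  #17 SA[17]=30  'c'
  #18 SA[18]=2  'caaaaaccaaccccacbbacbcccbbabc'
  #19 SA[19]=9  'caaccccacbbacbcccbbabc'
  #20 SA[20]=0  'cacaaaaaccaaccccacbbacbcccbbabc'
  #21 SA[21]=15  'cacbbacbcccbbabc'
  #22 SA[22]=25  'cbbabc'
  #23 SA[23]=17  'cbbacbcccbbabc'
  #24 SA[24]=21  'cbcccbbabc'
  #25 SA[25]=8  'ccaaccccacbbacbcccbbabc'
  #26 SA[26]=14  'ccacbbacbcccbbabc'
  #27 SA[27]=24  'ccbbabc'
  #28 SA[28]=13  'cccacbbacbcccbbabc'
  #29 SA[29]=23  'cccbbabc'
  #30 SA[30]=12  'ccccacbbacbcccbbabc'

[3, 4, 5, 6, 10, 28, 1, 16, 20, 7, 11, 27, 19, 26, 18, 29, 22, 30, 2, 9, 0, 15, 25, 17, 21, 8, 14, 24, 13, 23, 12]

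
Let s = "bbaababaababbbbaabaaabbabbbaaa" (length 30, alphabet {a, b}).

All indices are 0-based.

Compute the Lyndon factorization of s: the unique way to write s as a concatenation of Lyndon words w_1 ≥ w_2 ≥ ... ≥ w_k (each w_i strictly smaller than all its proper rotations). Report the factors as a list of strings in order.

["b", "b", "aababaababbbb", "aab", "aaabbabbb", "a", "a", "a"]

emit factor 1: 'b' (i=0, period=1)
emit factor 2: 'b' (i=1, period=1)
emit factor 3: 'aababaababbbb' (i=2, period=13)
emit factor 4: 'aab' (i=15, period=3)
emit factor 5: 'aaabbabbb' (i=18, period=9)
emit factor 6: 'a' (i=27, period=1)
emit factor 7: 'a' (i=28, period=1)
emit factor 8: 'a' (i=29, period=1)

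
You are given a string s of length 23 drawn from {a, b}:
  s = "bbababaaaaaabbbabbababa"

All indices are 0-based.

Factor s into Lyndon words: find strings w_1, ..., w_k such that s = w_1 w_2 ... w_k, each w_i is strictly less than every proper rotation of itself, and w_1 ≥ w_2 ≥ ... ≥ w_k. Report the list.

["b", "b", "ab", "ab", "aaaaaabbbabbabab", "a"]

emit factor 1: 'b' (i=0, period=1)
emit factor 2: 'b' (i=1, period=1)
emit factor 3: 'ab' (i=2, period=2)
emit factor 4: 'ab' (i=4, period=2)
emit factor 5: 'aaaaaabbbabbabab' (i=6, period=16)
emit factor 6: 'a' (i=22, period=1)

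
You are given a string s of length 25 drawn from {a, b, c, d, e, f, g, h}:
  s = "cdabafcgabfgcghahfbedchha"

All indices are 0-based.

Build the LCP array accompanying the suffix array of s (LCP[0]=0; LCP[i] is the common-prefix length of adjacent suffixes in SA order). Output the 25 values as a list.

[0, 1, 2, 1, 1, 0, 1, 1, 0, 1, 2, 1, 0, 1, 0, 0, 1, 1, 0, 1, 1, 0, 2, 1, 1]

sorted suffixes:
  #0 SA[0]=24  'a'
  #1 SA[1]=2  'abafcgabfgcghahfbedchha'
  #2 SA[2]=8  'abfgcghahfbedchha'
  #3 SA[3]=4  'afcgabfgcghahfbedchha'
  #4 SA[4]=15  'ahfbedchha'
  #5 SA[5]=3  'bafcgabfgcghahfbedchha'
  #6 SA[6]=18  'bedchha'
  #7 SA[7]=9  'bfgcghahfbedchha'
  #8 SA[8]=0  'cdabafcgabfgcghahfbedchha'
  #9 SA[9]=6  'cgabfgcghahfbedchha'
  #10 SA[10]=12  'cghahfbedchha'
  #11 SA[11]=21  'chha'
  #12 SA[12]=1  'dabafcgabfgcghahfbedchha'
  #13 SA[13]=20  'dchha'
  #14 SA[14]=19  'edchha'
  #15 SA[15]=17  'fbedchha'
  #16 SA[16]=5  'fcgabfgcghahfbedchha'
  #17 SA[17]=10  'fgcghahfbedchha'
  #18 SA[18]=7  'gabfgcghahfbedchha'
  #19 SA[19]=11  'gcghahfbedchha'
  #20 SA[20]=13  'ghahfbedchha'
  #21 SA[21]=23  'ha'
  #22 SA[22]=14  'hahfbedchha'
  #23 SA[23]=16  'hfbedchha'
  #24 SA[24]=22  'hha'

SA = [24, 2, 8, 4, 15, 3, 18, 9, 0, 6, 12, 21, 1, 20, 19, 17, 5, 10, 7, 11, 13, 23, 14, 16, 22]
rank  pair      lcp
   1  s[24:],s[2:]  1  'a'
   2  s[2:],s[8:]  2  'ab'
   3  s[8:],s[4:]  1  'a'
   4  s[4:],s[15:]  1  'a'
   5  s[15:],s[3:]  0  ''
   6  s[3:],s[18:]  1  'b'
   7  s[18:],s[9:]  1  'b'
   8  s[9:],s[0:]  0  ''
   9  s[0:],s[6:]  1  'c'
  10  s[6:],s[12:]  2  'cg'
  11  s[12:],s[21:]  1  'c'
  12  s[21:],s[1:]  0  ''
  13  s[1:],s[20:]  1  'd'
  14  s[20:],s[19:]  0  ''
  15  s[19:],s[17:]  0  ''
  16  s[17:],s[5:]  1  'f'
  17  s[5:],s[10:]  1  'f'
  18  s[10:],s[7:]  0  ''
  19  s[7:],s[11:]  1  'g'
  20  s[11:],s[13:]  1  'g'
  21  s[13:],s[23:]  0  ''
  22  s[23:],s[14:]  2  'ha'
  23  s[14:],s[16:]  1  'h'
  24  s[16:],s[22:]  1  'h'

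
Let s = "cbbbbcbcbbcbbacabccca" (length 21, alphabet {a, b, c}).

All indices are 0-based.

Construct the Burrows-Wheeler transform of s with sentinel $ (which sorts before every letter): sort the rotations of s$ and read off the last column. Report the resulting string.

rank  rotation                last
    0  $cbbbbcbcbbcbbacabccca  a
    1  a$cbbbbcbcbbcbbacabccc  c
    2  abccca$cbbbbcbcbbcbbac  c
    3  acabccca$cbbbbcbcbbcbb  b
    4  bacabccca$cbbbbcbcbbcb  b
    5  bbacabccca$cbbbbcbcbbc  c
    6  bbbbcbcbbcbbacabccca$c  c
    7  bbbcbcbbcbbacabccca$cb  b
    8  bbcbbacabccca$cbbbbcbc  c
    9  bbcbcbbcbbacabccca$cbb  b
   10  bcbbacabccca$cbbbbcbcb  b
   11  bcbbcbbacabccca$cbbbbc  c
   12  bcbcbbcbbacabccca$cbbb  b
   13  bccca$cbbbbcbcbbcbbaca  a
   14  ca$cbbbbcbcbbcbbacabcc  c
   15  cabccca$cbbbbcbcbbcbba  a
   16  cbbacabccca$cbbbbcbcbb  b
   17  cbbbbcbcbbcbbacabccca$  $
   18  cbbcbbacabccca$cbbbbcb  b
   19  cbcbbcbbacabccca$cbbbb  b
   20  cca$cbbbbcbcbbcbbacabc  c
   21  ccca$cbbbbcbcbbcbbacab  b

accbbccbcbbcbacab$bbcb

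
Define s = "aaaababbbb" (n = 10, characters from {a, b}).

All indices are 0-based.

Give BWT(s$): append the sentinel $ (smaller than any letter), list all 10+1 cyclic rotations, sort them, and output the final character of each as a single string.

b$aaabbabba

rank  rotation     last
    0  $aaaababbbb  b
    1  aaaababbbb$  $
    2  aaababbbb$a  a
    3  aababbbb$aa  a
    4  ababbbb$aaa  a
    5  abbbb$aaaab  b
    6  b$aaaababbb  b
    7  babbbb$aaaa  a
    8  bb$aaaababb  b
    9  bbb$aaaabab  b
   10  bbbb$aaaaba  a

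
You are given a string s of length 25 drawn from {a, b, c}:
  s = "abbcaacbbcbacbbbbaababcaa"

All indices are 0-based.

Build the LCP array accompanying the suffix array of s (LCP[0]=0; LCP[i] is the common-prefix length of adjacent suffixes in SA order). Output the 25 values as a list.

[0, 1, 2, 2, 1, 2, 2, 1, 4, 0, 2, 2, 1, 2, 3, 2, 3, 1, 4, 2, 0, 3, 1, 2, 3]

rank | idx | suffix
   0 |  24 | a
   1 |  23 | aa
   2 |  17 | aababcaa
   3 |   4 | aacbbcbacbbbbaababcaa
   4 |  18 | ababcaa
   5 |   0 | abbcaacbbcbacbbbbaababcaa
   6 |  20 | abcaa
   7 |  11 | acbbbbaababcaa
   8 |   5 | acbbcbacbbbbaababcaa
   9 |  16 | baababcaa
  10 |  19 | babcaa
  11 |  10 | bacbbbbaababcaa
  12 |  15 | bbaababcaa
  13 |  14 | bbbaababcaa
  14 |  13 | bbbbaababcaa
  15 |   1 | bbcaacbbcbacbbbbaababcaa
  16 |   7 | bbcbacbbbbaababcaa
  17 |  21 | bcaa
  18 |   2 | bcaacbbcbacbbbbaababcaa
  19 |   8 | bcbacbbbbaababcaa
  20 |  22 | caa
  21 |   3 | caacbbcbacbbbbaababcaa
  22 |   9 | cbacbbbbaababcaa
  23 |  12 | cbbbbaababcaa
  24 |   6 | cbbcbacbbbbaababcaa

SA = [24, 23, 17, 4, 18, 0, 20, 11, 5, 16, 19, 10, 15, 14, 13, 1, 7, 21, 2, 8, 22, 3, 9, 12, 6]
i: (SA[i-1],SA[i]) lcp shared
  1: (24,23) 1 'a'
  2: (23,17) 2 'aa'
  3: (17,4) 2 'aa'
  4: (4,18) 1 'a'
  5: (18,0) 2 'ab'
  6: (0,20) 2 'ab'
  7: (20,11) 1 'a'
  8: (11,5) 4 'acbb'
  9: (5,16) 0 ''
  10: (16,19) 2 'ba'
  11: (19,10) 2 'ba'
  12: (10,15) 1 'b'
  13: (15,14) 2 'bb'
  14: (14,13) 3 'bbb'
  15: (13,1) 2 'bb'
  16: (1,7) 3 'bbc'
  17: (7,21) 1 'b'
  18: (21,2) 4 'bcaa'
  19: (2,8) 2 'bc'
  20: (8,22) 0 ''
  21: (22,3) 3 'caa'
  22: (3,9) 1 'c'
  23: (9,12) 2 'cb'
  24: (12,6) 3 'cbb'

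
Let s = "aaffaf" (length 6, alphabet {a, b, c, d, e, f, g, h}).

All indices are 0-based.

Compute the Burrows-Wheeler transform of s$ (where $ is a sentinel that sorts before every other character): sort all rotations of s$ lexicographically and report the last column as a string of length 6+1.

rank  rotation last
    0  $aaffaf  f
    1  aaffaf$  $
    2  af$aaff  f
    3  affaf$a  a
    4  f$aaffa  a
    5  faf$aaf  f
    6  ffaf$aa  a

f$faafa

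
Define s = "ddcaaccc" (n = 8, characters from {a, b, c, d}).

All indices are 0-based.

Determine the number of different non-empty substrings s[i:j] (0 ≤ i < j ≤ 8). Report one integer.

rank→(start, suffix):
  0 → (3, 'aaccc')
  1 → (4, 'accc')
  2 → (7, 'c')
  3 → (2, 'caaccc')
  4 → (6, 'cc')
  5 → (5, 'ccc')
  6 → (1, 'dcaaccc')
  7 → (0, 'ddcaaccc')

SA = [3, 4, 7, 2, 6, 5, 1, 0]
i: (SA[i-1],SA[i]) lcp shared
  1: (3,4) 1 'a'
  2: (4,7) 0 ''
  3: (7,2) 1 'c'
  4: (2,6) 1 'c'
  5: (6,5) 2 'cc'
  6: (5,1) 0 ''
  7: (1,0) 1 'd'

n(n+1)/2 = 8·9/2 = 36
Σ LCP = 0 + 1 + 0 + 1 + 1 + 2 + 0 + 1 = 6
distinct = 36 − 6 = 30

30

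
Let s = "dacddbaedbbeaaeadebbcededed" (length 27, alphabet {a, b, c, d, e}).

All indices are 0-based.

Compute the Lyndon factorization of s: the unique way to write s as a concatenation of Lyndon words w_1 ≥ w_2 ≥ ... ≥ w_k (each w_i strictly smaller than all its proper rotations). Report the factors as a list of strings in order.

["d", "acddbaedbbe", "aaeadebbcededed"]

emit factor 1: 'd' (i=0, period=1)
emit factor 2: 'acddbaedbbe' (i=1, period=11)
emit factor 3: 'aaeadebbcededed' (i=12, period=15)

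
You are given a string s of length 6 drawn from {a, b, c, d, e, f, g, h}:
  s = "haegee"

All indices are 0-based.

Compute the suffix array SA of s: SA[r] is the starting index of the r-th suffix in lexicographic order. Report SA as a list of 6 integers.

[1, 5, 4, 2, 3, 0]

rank→(start, suffix):
  0 → (1, 'aegee')
  1 → (5, 'e')
  2 → (4, 'ee')
  3 → (2, 'egee')
  4 → (3, 'gee')
  5 → (0, 'haegee')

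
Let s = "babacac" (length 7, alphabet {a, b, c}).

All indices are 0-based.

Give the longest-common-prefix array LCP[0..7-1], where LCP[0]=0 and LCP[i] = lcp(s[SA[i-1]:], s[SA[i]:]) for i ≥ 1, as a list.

rank | idx | suffix
   0 |   1 | abacac
   1 |   5 | ac
   2 |   3 | acac
   3 |   0 | babacac
   4 |   2 | bacac
   5 |   6 | c
   6 |   4 | cac

SA = [1, 5, 3, 0, 2, 6, 4]
[i] adj suffixes → lcp
  [1] 1/5 → 1 ('a')
  [2] 5/3 → 2 ('ac')
  [3] 3/0 → 0 ('')
  [4] 0/2 → 2 ('ba')
  [5] 2/6 → 0 ('')
  [6] 6/4 → 1 ('c')

[0, 1, 2, 0, 2, 0, 1]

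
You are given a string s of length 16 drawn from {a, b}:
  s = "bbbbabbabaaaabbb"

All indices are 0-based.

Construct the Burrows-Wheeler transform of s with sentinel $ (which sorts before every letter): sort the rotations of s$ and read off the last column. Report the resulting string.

bbaabbababbbabab$

rank  rotation           last
    0  $bbbbabbabaaaabbb  b
    1  aaaabbb$bbbbabbab  b
    2  aaabbb$bbbbabbaba  a
    3  aabbb$bbbbabbabaa  a
    4  abaaaabbb$bbbbabb  b
    5  abbabaaaabbb$bbbb  b
    6  abbb$bbbbabbabaaa  a
    7  b$bbbbabbabaaaabb  b
    8  baaaabbb$bbbbabba  a
    9  babaaaabbb$bbbbab  b
   10  babbabaaaabbb$bbb  b
   11  bb$bbbbabbabaaaab  b
   12  bbabaaaabbb$bbbba  a
   13  bbabbabaaaabbb$bb  b
   14  bbb$bbbbabbabaaaa  a
   15  bbbabbabaaaabbb$b  b
   16  bbbbabbabaaaabbb$  $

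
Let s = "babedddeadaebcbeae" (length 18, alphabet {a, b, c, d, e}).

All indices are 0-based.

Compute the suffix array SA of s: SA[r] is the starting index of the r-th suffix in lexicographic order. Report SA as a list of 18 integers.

[1, 8, 16, 10, 0, 12, 14, 2, 13, 9, 4, 5, 6, 17, 7, 15, 11, 3]

rank | idx | suffix
   0 |   1 | abedddeadaebcbeae
   1 |   8 | adaebcbeae
   2 |  16 | ae
   3 |  10 | aebcbeae
   4 |   0 | babedddeadaebcbeae
   5 |  12 | bcbeae
   6 |  14 | beae
   7 |   2 | bedddeadaebcbeae
   8 |  13 | cbeae
   9 |   9 | daebcbeae
  10 |   4 | dddeadaebcbeae
  11 |   5 | ddeadaebcbeae
  12 |   6 | deadaebcbeae
  13 |  17 | e
  14 |   7 | eadaebcbeae
  15 |  15 | eae
  16 |  11 | ebcbeae
  17 |   3 | edddeadaebcbeae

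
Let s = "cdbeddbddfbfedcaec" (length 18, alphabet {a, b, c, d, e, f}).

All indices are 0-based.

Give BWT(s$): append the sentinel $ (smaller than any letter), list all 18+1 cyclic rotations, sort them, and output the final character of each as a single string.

ccddfed$dceebdafbdb

rank  rotation             last
    0  $cdbeddbddfbfedcaec  c
    1  aec$cdbeddbddfbfedc  c
    2  bddfbfedcaec$cdbedd  d
    3  beddbddfbfedcaec$cd  d
    4  bfedcaec$cdbeddbddf  f
    5  c$cdbeddbddfbfedcae  e
    6  caec$cdbeddbddfbfed  d
    7  cdbeddbddfbfedcaec$  $
    8  dbddfbfedcaec$cdbed  d
    9  dbeddbddfbfedcaec$c  c
   10  dcaec$cdbeddbddfbfe  e
   11  ddbddfbfedcaec$cdbe  e
   12  ddfbfedcaec$cdbeddb  b
   13  dfbfedcaec$cdbeddbd  d
   14  ec$cdbeddbddfbfedca  a
   15  edcaec$cdbeddbddfbf  f
   16  eddbddfbfedcaec$cdb  b
   17  fbfedcaec$cdbeddbdd  d
   18  fedcaec$cdbeddbddfb  b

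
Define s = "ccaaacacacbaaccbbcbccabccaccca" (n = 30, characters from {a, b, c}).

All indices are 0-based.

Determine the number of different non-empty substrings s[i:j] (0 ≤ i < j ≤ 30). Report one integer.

407

rank | idx | suffix
   0 |  29 | a
   1 |   2 | aaacacacbaaccbbcbccabccaccca
   2 |   3 | aacacacbaaccbbcbccabccaccca
   3 |  11 | aaccbbcbccabccaccca
   4 |  21 | abccaccca
   5 |   4 | acacacbaaccbbcbccabccaccca
   6 |   6 | acacbaaccbbcbccabccaccca
   7 |   8 | acbaaccbbcbccabccaccca
   8 |  12 | accbbcbccabccaccca
   9 |  25 | accca
  10 |  10 | baaccbbcbccabccaccca
  11 |  15 | bbcbccabccaccca
  12 |  16 | bcbccabccaccca
  13 |  18 | bccabccaccca
  14 |  22 | bccaccca
  15 |  28 | ca
  16 |   1 | caaacacacbaaccbbcbccabccaccca
  17 |  20 | cabccaccca
  18 |   5 | cacacbaaccbbcbccabccaccca
  19 |   7 | cacbaaccbbcbccabccaccca
  20 |  24 | caccca
  21 |   9 | cbaaccbbcbccabccaccca
  22 |  14 | cbbcbccabccaccca
  23 |  17 | cbccabccaccca
  24 |  27 | cca
  25 |   0 | ccaaacacacbaaccbbcbccabccaccca
  26 |  19 | ccabccaccca
  27 |  23 | ccaccca
  28 |  13 | ccbbcbccabccaccca
  29 |  26 | ccca

SA = [29, 2, 3, 11, 21, 4, 6, 8, 12, 25, 10, 15, 16, 18, 22, 28, 1, 20, 5, 7, 24, 9, 14, 17, 27, 0, 19, 23, 13, 26]
rank  pair      lcp
   1  s[29:],s[2:]  1  'a'
   2  s[2:],s[3:]  2  'aa'
   3  s[3:],s[11:]  3  'aac'
   4  s[11:],s[21:]  1  'a'
   5  s[21:],s[4:]  1  'a'
   6  s[4:],s[6:]  4  'acac'
   7  s[6:],s[8:]  2  'ac'
   8  s[8:],s[12:]  2  'ac'
   9  s[12:],s[25:]  3  'acc'
  10  s[25:],s[10:]  0  ''
  11  s[10:],s[15:]  1  'b'
  12  s[15:],s[16:]  1  'b'
  13  s[16:],s[18:]  2  'bc'
  14  s[18:],s[22:]  4  'bcca'
  15  s[22:],s[28:]  0  ''
  16  s[28:],s[1:]  2  'ca'
  17  s[1:],s[20:]  2  'ca'
  18  s[20:],s[5:]  2  'ca'
  19  s[5:],s[7:]  3  'cac'
  20  s[7:],s[24:]  3  'cac'
  21  s[24:],s[9:]  1  'c'
  22  s[9:],s[14:]  2  'cb'
  23  s[14:],s[17:]  2  'cb'
  24  s[17:],s[27:]  1  'c'
  25  s[27:],s[0:]  3  'cca'
  26  s[0:],s[19:]  3  'cca'
  27  s[19:],s[23:]  3  'cca'
  28  s[23:],s[13:]  2  'cc'
  29  s[13:],s[26:]  2  'cc'

n(n+1)/2 = 30·31/2 = 465
Σ LCP = 0 + 1 + 2 + 3 + 1 + 1 + 4 + 2 + 2 + 3 + 0 + 1 + 1 + 2 + 4 + 0 + 2 + 2 + 2 + 3 + 3 + 1 + 2 + 2 + 1 + 3 + 3 + 3 + 2 + 2 = 58
distinct = 465 − 58 = 407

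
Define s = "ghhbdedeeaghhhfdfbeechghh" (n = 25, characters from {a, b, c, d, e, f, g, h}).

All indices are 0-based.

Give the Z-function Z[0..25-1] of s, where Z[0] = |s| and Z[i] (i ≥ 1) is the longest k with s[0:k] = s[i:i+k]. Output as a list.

[25, 0, 0, 0, 0, 0, 0, 0, 0, 0, 3, 0, 0, 0, 0, 0, 0, 0, 0, 0, 0, 0, 3, 0, 0]

Z[0]=25
i=1: i≥r, start 0; Z[1]=0
i=2: i≥r, start 0; Z[2]=0
i=3: i≥r, start 0; Z[3]=0
i=4: i≥r, start 0; Z[4]=0
i=5: i≥r, start 0; Z[5]=0
i=6: i≥r, start 0; Z[6]=0
i=7: i≥r, start 0; Z[7]=0
i=8: i≥r, start 0; Z[8]=0
i=9: i≥r, start 0; Z[9]=0
i=10: i≥r, start 0; Z[10]=3 extend→box=[10,13)
i=11: min(r-i=2, Z[1]=0)=0; Z[11]=0
i=12: min(r-i=1, Z[2]=0)=0; Z[12]=0
i=13: i≥r, start 0; Z[13]=0
i=14: i≥r, start 0; Z[14]=0
i=15: i≥r, start 0; Z[15]=0
i=16: i≥r, start 0; Z[16]=0
i=17: i≥r, start 0; Z[17]=0
i=18: i≥r, start 0; Z[18]=0
i=19: i≥r, start 0; Z[19]=0
i=20: i≥r, start 0; Z[20]=0
i=21: i≥r, start 0; Z[21]=0
i=22: i≥r, start 0; Z[22]=3 extend→box=[22,25)
i=23: min(r-i=2, Z[1]=0)=0; Z[23]=0
i=24: min(r-i=1, Z[2]=0)=0; Z[24]=0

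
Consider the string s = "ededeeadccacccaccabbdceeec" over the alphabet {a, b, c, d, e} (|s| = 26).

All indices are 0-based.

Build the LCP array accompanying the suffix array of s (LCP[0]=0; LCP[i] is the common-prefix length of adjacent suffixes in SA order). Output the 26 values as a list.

[0, 1, 3, 1, 0, 1, 0, 1, 2, 4, 1, 3, 5, 2, 1, 0, 2, 1, 2, 0, 1, 1, 3, 1, 2, 2]

rank→(start, suffix):
  0 → (17, 'abbdceeec')
  1 → (14, 'accabbdceeec')
  2 → (10, 'acccaccabbdceeec')
  3 → (6, 'adccacccaccabbdceeec')
  4 → (18, 'bbdceeec')
  5 → (19, 'bdceeec')
  6 → (25, 'c')
  7 → (16, 'cabbdceeec')
  8 → (13, 'caccabbdceeec')
  9 → (9, 'cacccaccabbdceeec')
  10 → (15, 'ccabbdceeec')
  11 → (12, 'ccaccabbdceeec')
  12 → (8, 'ccacccaccabbdceeec')
  13 → (11, 'cccaccabbdceeec')
  14 → (21, 'ceeec')
  15 → (7, 'dccacccaccabbdceeec')
  16 → (20, 'dceeec')
  17 → (1, 'dedeeadccacccaccabbdceeec')
  18 → (3, 'deeadccacccaccabbdceeec')
  19 → (5, 'eadccacccaccabbdceeec')
  20 → (24, 'ec')
  21 → (0, 'ededeeadccacccaccabbdceeec')
  22 → (2, 'edeeadccacccaccabbdceeec')
  23 → (4, 'eeadccacccaccabbdceeec')
  24 → (23, 'eec')
  25 → (22, 'eeec')

SA = [17, 14, 10, 6, 18, 19, 25, 16, 13, 9, 15, 12, 8, 11, 21, 7, 20, 1, 3, 5, 24, 0, 2, 4, 23, 22]
rank  pair      lcp
   1  s[17:],s[14:]  1  'a'
   2  s[14:],s[10:]  3  'acc'
   3  s[10:],s[6:]  1  'a'
   4  s[6:],s[18:]  0  ''
   5  s[18:],s[19:]  1  'b'
   6  s[19:],s[25:]  0  ''
   7  s[25:],s[16:]  1  'c'
   8  s[16:],s[13:]  2  'ca'
   9  s[13:],s[9:]  4  'cacc'
  10  s[9:],s[15:]  1  'c'
  11  s[15:],s[12:]  3  'cca'
  12  s[12:],s[8:]  5  'ccacc'
  13  s[8:],s[11:]  2  'cc'
  14  s[11:],s[21:]  1  'c'
  15  s[21:],s[7:]  0  ''
  16  s[7:],s[20:]  2  'dc'
  17  s[20:],s[1:]  1  'd'
  18  s[1:],s[3:]  2  'de'
  19  s[3:],s[5:]  0  ''
  20  s[5:],s[24:]  1  'e'
  21  s[24:],s[0:]  1  'e'
  22  s[0:],s[2:]  3  'ede'
  23  s[2:],s[4:]  1  'e'
  24  s[4:],s[23:]  2  'ee'
  25  s[23:],s[22:]  2  'ee'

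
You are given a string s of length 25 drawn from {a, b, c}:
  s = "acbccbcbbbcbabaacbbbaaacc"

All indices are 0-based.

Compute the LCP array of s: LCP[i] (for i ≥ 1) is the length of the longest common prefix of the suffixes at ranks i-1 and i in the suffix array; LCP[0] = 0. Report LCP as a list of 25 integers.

[0, 2, 3, 1, 1, 3, 2, 0, 3, 2, 1, 2, 3, 2, 1, 3, 2, 0, 1, 2, 4, 2, 3, 1, 2]

rank→(start, suffix):
  0 → (20, 'aaacc')
  1 → (14, 'aacbbbaaacc')
  2 → (21, 'aacc')
  3 → (12, 'abaacbbbaaacc')
  4 → (15, 'acbbbaaacc')
  5 → (0, 'acbccbcbbbcbabaacbbbaaacc')
  6 → (22, 'acc')
  7 → (19, 'baaacc')
  8 → (13, 'baacbbbaaacc')
  9 → (11, 'babaacbbbaaacc')
  10 → (18, 'bbaaacc')
  11 → (17, 'bbbaaacc')
  12 → (7, 'bbbcbabaacbbbaaacc')
  13 → (8, 'bbcbabaacbbbaaacc')
  14 → (9, 'bcbabaacbbbaaacc')
  15 → (5, 'bcbbbcbabaacbbbaaacc')
  16 → (2, 'bccbcbbbcbabaacbbbaaacc')
  17 → (24, 'c')
  18 → (10, 'cbabaacbbbaaacc')
  19 → (16, 'cbbbaaacc')
  20 → (6, 'cbbbcbabaacbbbaaacc')
  21 → (4, 'cbcbbbcbabaacbbbaaacc')
  22 → (1, 'cbccbcbbbcbabaacbbbaaacc')
  23 → (23, 'cc')
  24 → (3, 'ccbcbbbcbabaacbbbaaacc')

SA = [20, 14, 21, 12, 15, 0, 22, 19, 13, 11, 18, 17, 7, 8, 9, 5, 2, 24, 10, 16, 6, 4, 1, 23, 3]
i: (SA[i-1],SA[i]) lcp shared
  1: (20,14) 2 'aa'
  2: (14,21) 3 'aac'
  3: (21,12) 1 'a'
  4: (12,15) 1 'a'
  5: (15,0) 3 'acb'
  6: (0,22) 2 'ac'
  7: (22,19) 0 ''
  8: (19,13) 3 'baa'
  9: (13,11) 2 'ba'
  10: (11,18) 1 'b'
  11: (18,17) 2 'bb'
  12: (17,7) 3 'bbb'
  13: (7,8) 2 'bb'
  14: (8,9) 1 'b'
  15: (9,5) 3 'bcb'
  16: (5,2) 2 'bc'
  17: (2,24) 0 ''
  18: (24,10) 1 'c'
  19: (10,16) 2 'cb'
  20: (16,6) 4 'cbbb'
  21: (6,4) 2 'cb'
  22: (4,1) 3 'cbc'
  23: (1,23) 1 'c'
  24: (23,3) 2 'cc'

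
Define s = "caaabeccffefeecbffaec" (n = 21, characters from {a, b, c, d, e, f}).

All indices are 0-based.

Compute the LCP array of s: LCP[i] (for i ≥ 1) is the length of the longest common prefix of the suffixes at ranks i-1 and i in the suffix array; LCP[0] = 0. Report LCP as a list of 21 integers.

rank | idx | suffix
   0 |   1 | aaabeccffefeecbffaec
   1 |   2 | aabeccffefeecbffaec
   2 |   3 | abeccffefeecbffaec
   3 |  18 | aec
   4 |   4 | beccffefeecbffaec
   5 |  15 | bffaec
   6 |  20 | c
   7 |   0 | caaabeccffefeecbffaec
   8 |  14 | cbffaec
   9 |   6 | ccffefeecbffaec
  10 |   7 | cffefeecbffaec
  11 |  19 | ec
  12 |  13 | ecbffaec
  13 |   5 | eccffefeecbffaec
  14 |  12 | eecbffaec
  15 |  10 | efeecbffaec
  16 |  17 | faec
  17 |  11 | feecbffaec
  18 |   9 | fefeecbffaec
  19 |  16 | ffaec
  20 |   8 | ffefeecbffaec

SA = [1, 2, 3, 18, 4, 15, 20, 0, 14, 6, 7, 19, 13, 5, 12, 10, 17, 11, 9, 16, 8]
rank  pair      lcp
   1  s[1:],s[2:]  2  'aa'
   2  s[2:],s[3:]  1  'a'
   3  s[3:],s[18:]  1  'a'
   4  s[18:],s[4:]  0  ''
   5  s[4:],s[15:]  1  'b'
   6  s[15:],s[20:]  0  ''
   7  s[20:],s[0:]  1  'c'
   8  s[0:],s[14:]  1  'c'
   9  s[14:],s[6:]  1  'c'
  10  s[6:],s[7:]  1  'c'
  11  s[7:],s[19:]  0  ''
  12  s[19:],s[13:]  2  'ec'
  13  s[13:],s[5:]  2  'ec'
  14  s[5:],s[12:]  1  'e'
  15  s[12:],s[10:]  1  'e'
  16  s[10:],s[17:]  0  ''
  17  s[17:],s[11:]  1  'f'
  18  s[11:],s[9:]  2  'fe'
  19  s[9:],s[16:]  1  'f'
  20  s[16:],s[8:]  2  'ff'

[0, 2, 1, 1, 0, 1, 0, 1, 1, 1, 1, 0, 2, 2, 1, 1, 0, 1, 2, 1, 2]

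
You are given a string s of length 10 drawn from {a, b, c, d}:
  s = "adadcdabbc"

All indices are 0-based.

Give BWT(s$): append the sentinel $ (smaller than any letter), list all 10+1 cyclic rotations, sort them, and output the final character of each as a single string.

cd$dabbdcaa

rank  rotation     last
    0  $adadcdabbc  c
    1  abbc$adadcd  d
    2  adadcdabbc$  $
    3  adcdabbc$ad  d
    4  bbc$adadcda  a
    5  bc$adadcdab  b
    6  c$adadcdabb  b
    7  cdabbc$adad  d
    8  dabbc$adadc  c
    9  dadcdabbc$a  a
   10  dcdabbc$ada  a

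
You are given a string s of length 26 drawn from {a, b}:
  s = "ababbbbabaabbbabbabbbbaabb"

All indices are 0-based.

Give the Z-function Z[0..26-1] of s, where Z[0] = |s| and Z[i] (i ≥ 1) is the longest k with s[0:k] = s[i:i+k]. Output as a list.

Z[0]=26
i=1: outside box; Z[1]=0
i=2: outside box; Z[2]=2 extend→box=[2,4)
i=3: min(r-i=1, Z[1]=0)=0; Z[3]=0
i=4: outside box; Z[4]=0
i=5: outside box; Z[5]=0
i=6: outside box; Z[6]=0
i=7: outside box; Z[7]=3 extend→box=[7,10)
i=8: min(r-i=2, Z[1]=0)=0; Z[8]=0
i=9: min(r-i=1, Z[2]=2)=1; Z[9]=1
i=10: outside box; Z[10]=2 extend→box=[10,12)
i=11: min(r-i=1, Z[1]=0)=0; Z[11]=0
i=12: outside box; Z[12]=0
i=13: outside box; Z[13]=0
i=14: outside box; Z[14]=2 extend→box=[14,16)
i=15: min(r-i=1, Z[1]=0)=0; Z[15]=0
i=16: outside box; Z[16]=0
i=17: outside box; Z[17]=2 extend→box=[17,19)
i=18: min(r-i=1, Z[1]=0)=0; Z[18]=0
i=19: outside box; Z[19]=0
i=20: outside box; Z[20]=0
i=21: outside box; Z[21]=0
i=22: outside box; Z[22]=1 extend→box=[22,23)
i=23: outside box; Z[23]=2 extend→box=[23,25)
i=24: min(r-i=1, Z[1]=0)=0; Z[24]=0
i=25: outside box; Z[25]=0

[26, 0, 2, 0, 0, 0, 0, 3, 0, 1, 2, 0, 0, 0, 2, 0, 0, 2, 0, 0, 0, 0, 1, 2, 0, 0]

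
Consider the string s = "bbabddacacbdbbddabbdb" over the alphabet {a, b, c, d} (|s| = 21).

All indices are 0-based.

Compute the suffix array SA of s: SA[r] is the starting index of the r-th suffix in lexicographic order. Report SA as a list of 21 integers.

[16, 2, 6, 8, 20, 1, 0, 17, 12, 18, 10, 13, 3, 7, 9, 15, 5, 19, 11, 14, 4]

rank | idx | suffix
   0 |  16 | abbdb
   1 |   2 | abddacacbdbbddabbdb
   2 |   6 | acacbdbbddabbdb
   3 |   8 | acbdbbddabbdb
   4 |  20 | b
   5 |   1 | babddacacbdbbddabbdb
   6 |   0 | bbabddacacbdbbddabbdb
   7 |  17 | bbdb
   8 |  12 | bbddabbdb
   9 |  18 | bdb
  10 |  10 | bdbbddabbdb
  11 |  13 | bddabbdb
  12 |   3 | bddacacbdbbddabbdb
  13 |   7 | cacbdbbddabbdb
  14 |   9 | cbdbbddabbdb
  15 |  15 | dabbdb
  16 |   5 | dacacbdbbddabbdb
  17 |  19 | db
  18 |  11 | dbbddabbdb
  19 |  14 | ddabbdb
  20 |   4 | ddacacbdbbddabbdb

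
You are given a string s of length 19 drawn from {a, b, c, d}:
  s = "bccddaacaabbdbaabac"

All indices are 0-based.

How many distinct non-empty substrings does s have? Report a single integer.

rank→(start, suffix):
  0 → (14, 'aabac')
  1 → (8, 'aabbdbaabac')
  2 → (5, 'aacaabbdbaabac')
  3 → (15, 'abac')
  4 → (9, 'abbdbaabac')
  5 → (17, 'ac')
  6 → (6, 'acaabbdbaabac')
  7 → (13, 'baabac')
  8 → (16, 'bac')
  9 → (10, 'bbdbaabac')
  10 → (0, 'bccddaacaabbdbaabac')
  11 → (11, 'bdbaabac')
  12 → (18, 'c')
  13 → (7, 'caabbdbaabac')
  14 → (1, 'ccddaacaabbdbaabac')
  15 → (2, 'cddaacaabbdbaabac')
  16 → (4, 'daacaabbdbaabac')
  17 → (12, 'dbaabac')
  18 → (3, 'ddaacaabbdbaabac')

SA = [14, 8, 5, 15, 9, 17, 6, 13, 16, 10, 0, 11, 18, 7, 1, 2, 4, 12, 3]
[i] adj suffixes → lcp
  [1] 14/8 → 3 ('aab')
  [2] 8/5 → 2 ('aa')
  [3] 5/15 → 1 ('a')
  [4] 15/9 → 2 ('ab')
  [5] 9/17 → 1 ('a')
  [6] 17/6 → 2 ('ac')
  [7] 6/13 → 0 ('')
  [8] 13/16 → 2 ('ba')
  [9] 16/10 → 1 ('b')
  [10] 10/0 → 1 ('b')
  [11] 0/11 → 1 ('b')
  [12] 11/18 → 0 ('')
  [13] 18/7 → 1 ('c')
  [14] 7/1 → 1 ('c')
  [15] 1/2 → 1 ('c')
  [16] 2/4 → 0 ('')
  [17] 4/12 → 1 ('d')
  [18] 12/3 → 1 ('d')

n(n+1)/2 = 19·20/2 = 190
Σ LCP = 0 + 3 + 2 + 1 + 2 + 1 + 2 + 0 + 2 + 1 + 1 + 1 + 0 + 1 + 1 + 1 + 0 + 1 + 1 = 21
distinct = 190 − 21 = 169

169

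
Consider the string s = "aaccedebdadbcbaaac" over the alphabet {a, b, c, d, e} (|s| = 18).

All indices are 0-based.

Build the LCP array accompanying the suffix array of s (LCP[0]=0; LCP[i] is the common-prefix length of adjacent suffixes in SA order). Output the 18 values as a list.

sorted suffixes:
  #0 SA[0]=14  'aaac'
  #1 SA[1]=15  'aac'
  #2 SA[2]=0  'aaccedebdadbcbaaac'
  #3 SA[3]=16  'ac'
  #4 SA[4]=1  'accedebdadbcbaaac'
  #5 SA[5]=9  'adbcbaaac'
  #6 SA[6]=13  'baaac'
  #7 SA[7]=11  'bcbaaac'
  #8 SA[8]=7  'bdadbcbaaac'
  #9 SA[9]=17  'c'
  #10 SA[10]=12  'cbaaac'
  #11 SA[11]=2  'ccedebdadbcbaaac'
  #12 SA[12]=3  'cedebdadbcbaaac'
  #13 SA[13]=8  'dadbcbaaac'
  #14 SA[14]=10  'dbcbaaac'
  #15 SA[15]=5  'debdadbcbaaac'
  #16 SA[16]=6  'ebdadbcbaaac'
  #17 SA[17]=4  'edebdadbcbaaac'

SA = [14, 15, 0, 16, 1, 9, 13, 11, 7, 17, 12, 2, 3, 8, 10, 5, 6, 4]
rank  pair      lcp
   1  s[14:],s[15:]  2  'aa'
   2  s[15:],s[0:]  3  'aac'
   3  s[0:],s[16:]  1  'a'
   4  s[16:],s[1:]  2  'ac'
   5  s[1:],s[9:]  1  'a'
   6  s[9:],s[13:]  0  ''
   7  s[13:],s[11:]  1  'b'
   8  s[11:],s[7:]  1  'b'
   9  s[7:],s[17:]  0  ''
  10  s[17:],s[12:]  1  'c'
  11  s[12:],s[2:]  1  'c'
  12  s[2:],s[3:]  1  'c'
  13  s[3:],s[8:]  0  ''
  14  s[8:],s[10:]  1  'd'
  15  s[10:],s[5:]  1  'd'
  16  s[5:],s[6:]  0  ''
  17  s[6:],s[4:]  1  'e'

[0, 2, 3, 1, 2, 1, 0, 1, 1, 0, 1, 1, 1, 0, 1, 1, 0, 1]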